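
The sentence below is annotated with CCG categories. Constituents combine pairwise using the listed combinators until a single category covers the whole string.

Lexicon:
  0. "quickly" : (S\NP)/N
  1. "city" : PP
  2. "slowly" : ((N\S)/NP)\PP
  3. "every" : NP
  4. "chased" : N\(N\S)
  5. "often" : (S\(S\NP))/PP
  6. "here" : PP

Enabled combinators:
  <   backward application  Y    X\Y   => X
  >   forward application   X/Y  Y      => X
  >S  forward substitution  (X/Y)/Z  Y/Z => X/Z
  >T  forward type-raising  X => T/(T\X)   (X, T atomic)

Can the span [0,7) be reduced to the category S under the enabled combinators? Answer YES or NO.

[0,7] S   <
  [0,5] S\NP   >
    [0,1] "quickly" : (S\NP)/N
    [1,5] N   <
      [1,4] N\S   >
        [1,3] (N\S)/NP   <
          [1,2] "city" : PP
          [2,3] "slowly" : ((N\S)/NP)\PP
        [3,4] "every" : NP
      [4,5] "chased" : N\(N\S)
  [5,7] S\(S\NP)   >
    [5,6] "often" : (S\(S\NP))/PP
    [6,7] "here" : PP

YES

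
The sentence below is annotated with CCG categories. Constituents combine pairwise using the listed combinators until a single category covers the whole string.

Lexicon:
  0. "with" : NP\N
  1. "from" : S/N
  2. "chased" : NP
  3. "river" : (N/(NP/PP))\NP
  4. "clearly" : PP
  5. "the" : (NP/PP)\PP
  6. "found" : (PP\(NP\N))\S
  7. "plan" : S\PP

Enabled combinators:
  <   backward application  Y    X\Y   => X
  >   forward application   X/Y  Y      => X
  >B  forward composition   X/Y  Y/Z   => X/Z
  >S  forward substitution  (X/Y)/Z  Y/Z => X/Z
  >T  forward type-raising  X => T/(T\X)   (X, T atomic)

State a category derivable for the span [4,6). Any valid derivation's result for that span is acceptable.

[0,8] S   <
  [0,7] PP   <
    [0,1] "with" : NP\N
    [1,7] PP\(NP\N)   <
      [1,6] S   >
        [1,2] "from" : S/N
        [2,6] N   >
          [2,4] N/(NP/PP)   <
            [2,3] "chased" : NP
            [3,4] "river" : (N/(NP/PP))\NP
          [4,6] NP/PP   <
            [4,5] "clearly" : PP
            [5,6] "the" : (NP/PP)\PP
      [6,7] "found" : (PP\(NP\N))\S
  [7,8] "plan" : S\PP

NP/PP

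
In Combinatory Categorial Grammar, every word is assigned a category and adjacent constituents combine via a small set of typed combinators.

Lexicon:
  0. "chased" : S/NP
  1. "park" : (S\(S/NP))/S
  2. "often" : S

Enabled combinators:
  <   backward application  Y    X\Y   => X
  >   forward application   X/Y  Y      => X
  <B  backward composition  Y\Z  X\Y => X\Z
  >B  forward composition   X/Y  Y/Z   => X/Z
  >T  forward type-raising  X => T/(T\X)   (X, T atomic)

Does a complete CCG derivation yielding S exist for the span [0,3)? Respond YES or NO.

YES

[0,3] S   <
  [0,1] "chased" : S/NP
  [1,3] S\(S/NP)   >
    [1,2] "park" : (S\(S/NP))/S
    [2,3] "often" : S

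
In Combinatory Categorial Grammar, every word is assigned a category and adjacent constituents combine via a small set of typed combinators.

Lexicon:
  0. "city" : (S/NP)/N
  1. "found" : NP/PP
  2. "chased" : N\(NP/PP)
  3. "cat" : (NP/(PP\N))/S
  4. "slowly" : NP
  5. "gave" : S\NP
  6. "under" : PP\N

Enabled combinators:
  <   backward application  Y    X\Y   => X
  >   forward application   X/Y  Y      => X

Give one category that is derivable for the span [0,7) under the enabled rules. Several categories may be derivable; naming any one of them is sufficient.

S

[0,7] S   >
  [0,3] S/NP   >
    [0,1] "city" : (S/NP)/N
    [1,3] N   <
      [1,2] "found" : NP/PP
      [2,3] "chased" : N\(NP/PP)
  [3,7] NP   >
    [3,6] NP/(PP\N)   >
      [3,4] "cat" : (NP/(PP\N))/S
      [4,6] S   <
        [4,5] "slowly" : NP
        [5,6] "gave" : S\NP
    [6,7] "under" : PP\N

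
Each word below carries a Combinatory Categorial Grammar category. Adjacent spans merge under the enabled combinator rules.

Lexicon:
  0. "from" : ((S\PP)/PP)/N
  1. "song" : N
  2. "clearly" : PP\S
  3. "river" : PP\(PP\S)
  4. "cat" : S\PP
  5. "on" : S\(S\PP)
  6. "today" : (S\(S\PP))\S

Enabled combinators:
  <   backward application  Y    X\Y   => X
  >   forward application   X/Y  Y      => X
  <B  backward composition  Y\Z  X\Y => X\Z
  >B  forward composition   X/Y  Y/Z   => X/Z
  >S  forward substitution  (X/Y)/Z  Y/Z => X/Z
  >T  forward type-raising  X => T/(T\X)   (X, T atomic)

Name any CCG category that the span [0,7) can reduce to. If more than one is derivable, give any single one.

[0,7] S   <
  [0,4] S\PP   >
    [0,2] (S\PP)/PP   >
      [0,1] "from" : ((S\PP)/PP)/N
      [1,2] "song" : N
    [2,4] PP   <
      [2,3] "clearly" : PP\S
      [3,4] "river" : PP\(PP\S)
  [4,7] S\(S\PP)   <
    [4,6] S   <
      [4,5] "cat" : S\PP
      [5,6] "on" : S\(S\PP)
    [6,7] "today" : (S\(S\PP))\S

S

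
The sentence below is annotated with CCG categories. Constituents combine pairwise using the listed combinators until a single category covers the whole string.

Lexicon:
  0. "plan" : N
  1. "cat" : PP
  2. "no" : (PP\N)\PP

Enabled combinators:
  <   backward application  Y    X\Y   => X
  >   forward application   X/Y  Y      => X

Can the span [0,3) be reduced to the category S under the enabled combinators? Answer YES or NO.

NO

N PP (PP\N)\PP
CKY chart[0,3] = {PP}; S ∉ chart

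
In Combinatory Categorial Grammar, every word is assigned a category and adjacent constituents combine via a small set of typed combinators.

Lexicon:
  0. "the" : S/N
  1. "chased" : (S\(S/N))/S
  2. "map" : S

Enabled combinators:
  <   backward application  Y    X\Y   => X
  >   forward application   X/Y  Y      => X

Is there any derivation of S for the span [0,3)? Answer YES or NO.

[0,3] S   <
  [0,1] "the" : S/N
  [1,3] S\(S/N)   >
    [1,2] "chased" : (S\(S/N))/S
    [2,3] "map" : S

YES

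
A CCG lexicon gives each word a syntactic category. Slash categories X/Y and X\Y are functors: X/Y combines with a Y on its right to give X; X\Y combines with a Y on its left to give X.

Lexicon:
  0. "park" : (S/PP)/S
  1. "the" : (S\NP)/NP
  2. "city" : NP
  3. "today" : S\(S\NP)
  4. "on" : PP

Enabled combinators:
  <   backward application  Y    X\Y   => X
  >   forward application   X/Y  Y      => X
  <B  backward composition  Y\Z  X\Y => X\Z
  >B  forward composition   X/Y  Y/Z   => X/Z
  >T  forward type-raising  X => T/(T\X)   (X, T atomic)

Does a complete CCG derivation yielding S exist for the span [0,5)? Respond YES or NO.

YES

[0,5] S   >
  [0,4] S/PP   >
    [0,1] "park" : (S/PP)/S
    [1,4] S   <
      [1,3] S\NP   >
        [1,2] "the" : (S\NP)/NP
        [2,3] "city" : NP
      [3,4] "today" : S\(S\NP)
  [4,5] "on" : PP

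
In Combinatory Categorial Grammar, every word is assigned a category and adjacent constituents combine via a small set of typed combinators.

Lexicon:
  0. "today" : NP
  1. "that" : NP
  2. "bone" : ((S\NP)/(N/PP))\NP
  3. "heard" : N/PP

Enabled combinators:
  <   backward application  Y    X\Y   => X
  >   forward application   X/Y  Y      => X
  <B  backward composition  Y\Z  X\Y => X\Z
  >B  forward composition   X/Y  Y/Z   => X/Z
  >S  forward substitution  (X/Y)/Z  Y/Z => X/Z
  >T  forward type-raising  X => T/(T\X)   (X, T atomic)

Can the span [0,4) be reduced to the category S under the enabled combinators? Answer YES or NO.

[0,4] S   <
  [0,1] "today" : NP
  [1,4] S\NP   >
    [1,3] (S\NP)/(N/PP)   <
      [1,2] "that" : NP
      [2,3] "bone" : ((S\NP)/(N/PP))\NP
    [3,4] "heard" : N/PP

YES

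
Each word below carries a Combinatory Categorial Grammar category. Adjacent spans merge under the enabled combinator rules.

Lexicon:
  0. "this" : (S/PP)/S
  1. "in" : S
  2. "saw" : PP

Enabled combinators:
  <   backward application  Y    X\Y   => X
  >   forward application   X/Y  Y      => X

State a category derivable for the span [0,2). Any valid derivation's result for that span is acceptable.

S/PP

[0,3] S   >
  [0,2] S/PP   >
    [0,1] "this" : (S/PP)/S
    [1,2] "in" : S
  [2,3] "saw" : PP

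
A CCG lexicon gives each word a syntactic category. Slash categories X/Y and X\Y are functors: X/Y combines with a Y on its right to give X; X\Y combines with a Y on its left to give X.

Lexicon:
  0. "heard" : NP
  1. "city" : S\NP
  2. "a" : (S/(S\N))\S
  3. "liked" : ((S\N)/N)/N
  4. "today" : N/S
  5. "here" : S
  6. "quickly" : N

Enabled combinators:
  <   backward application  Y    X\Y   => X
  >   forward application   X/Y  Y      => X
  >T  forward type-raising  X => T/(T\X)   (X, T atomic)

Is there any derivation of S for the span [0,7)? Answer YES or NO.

YES

[0,7] S   >
  [0,3] S/(S\N)   <
    [0,2] S   <
      [0,1] "heard" : NP
      [1,2] "city" : S\NP
    [2,3] "a" : (S/(S\N))\S
  [3,7] S\N   >
    [3,6] (S\N)/N   >
      [3,4] "liked" : ((S\N)/N)/N
      [4,6] N   >
        [4,5] "today" : N/S
        [5,6] "here" : S
    [6,7] "quickly" : N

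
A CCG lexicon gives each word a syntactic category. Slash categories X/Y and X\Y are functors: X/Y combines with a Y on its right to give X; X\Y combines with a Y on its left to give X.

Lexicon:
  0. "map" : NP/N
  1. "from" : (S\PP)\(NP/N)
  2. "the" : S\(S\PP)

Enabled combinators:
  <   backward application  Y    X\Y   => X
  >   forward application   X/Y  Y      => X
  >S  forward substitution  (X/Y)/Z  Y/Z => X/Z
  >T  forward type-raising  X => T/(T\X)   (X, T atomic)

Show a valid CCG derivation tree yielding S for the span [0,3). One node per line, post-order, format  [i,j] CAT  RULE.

[0,3] S   <
  [0,2] S\PP   <
    [0,1] "map" : NP/N
    [1,2] "from" : (S\PP)\(NP/N)
  [2,3] "the" : S\(S\PP)

[0,1] NP/N  lex  "map"
[1,2] (S\PP)\(NP/N)  lex  "from"
[0,2] S\PP  <  k=1
[2,3] S\(S\PP)  lex  "the"
[0,3] S  <  k=2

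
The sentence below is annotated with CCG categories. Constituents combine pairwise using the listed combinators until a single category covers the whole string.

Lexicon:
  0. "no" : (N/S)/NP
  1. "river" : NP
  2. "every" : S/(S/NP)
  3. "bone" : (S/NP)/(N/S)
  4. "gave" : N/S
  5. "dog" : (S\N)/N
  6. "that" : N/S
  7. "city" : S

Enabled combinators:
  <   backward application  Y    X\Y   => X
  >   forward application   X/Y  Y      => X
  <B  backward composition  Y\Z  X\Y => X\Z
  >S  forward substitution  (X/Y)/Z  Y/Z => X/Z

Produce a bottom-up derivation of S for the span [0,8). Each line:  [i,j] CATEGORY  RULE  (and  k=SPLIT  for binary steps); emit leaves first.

[0,1] (N/S)/NP  lex  "no"
[1,2] NP  lex  "river"
[0,2] N/S  >  k=1
[2,3] S/(S/NP)  lex  "every"
[3,4] (S/NP)/(N/S)  lex  "bone"
[4,5] N/S  lex  "gave"
[3,5] S/NP  >  k=4
[2,5] S  >  k=3
[0,5] N  >  k=2
[5,6] (S\N)/N  lex  "dog"
[6,7] N/S  lex  "that"
[7,8] S  lex  "city"
[6,8] N  >  k=7
[5,8] S\N  >  k=6
[0,8] S  <  k=5

[0,8] S   <
  [0,5] N   >
    [0,2] N/S   >
      [0,1] "no" : (N/S)/NP
      [1,2] "river" : NP
    [2,5] S   >
      [2,3] "every" : S/(S/NP)
      [3,5] S/NP   >
        [3,4] "bone" : (S/NP)/(N/S)
        [4,5] "gave" : N/S
  [5,8] S\N   >
    [5,6] "dog" : (S\N)/N
    [6,8] N   >
      [6,7] "that" : N/S
      [7,8] "city" : S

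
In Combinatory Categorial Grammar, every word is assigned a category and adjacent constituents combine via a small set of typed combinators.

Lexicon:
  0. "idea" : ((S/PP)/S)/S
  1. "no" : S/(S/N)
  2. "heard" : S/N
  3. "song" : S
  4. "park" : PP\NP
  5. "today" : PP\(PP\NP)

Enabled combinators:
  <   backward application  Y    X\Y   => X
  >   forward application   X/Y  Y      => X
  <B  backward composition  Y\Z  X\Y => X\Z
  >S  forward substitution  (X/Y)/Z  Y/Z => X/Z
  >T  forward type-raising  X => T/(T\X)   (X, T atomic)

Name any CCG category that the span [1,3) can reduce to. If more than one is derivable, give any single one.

S

[0,6] S   >
  [0,4] S/PP   >
    [0,3] (S/PP)/S   >
      [0,1] "idea" : ((S/PP)/S)/S
      [1,3] S   >
        [1,2] "no" : S/(S/N)
        [2,3] "heard" : S/N
    [3,4] "song" : S
  [4,6] PP   <
    [4,5] "park" : PP\NP
    [5,6] "today" : PP\(PP\NP)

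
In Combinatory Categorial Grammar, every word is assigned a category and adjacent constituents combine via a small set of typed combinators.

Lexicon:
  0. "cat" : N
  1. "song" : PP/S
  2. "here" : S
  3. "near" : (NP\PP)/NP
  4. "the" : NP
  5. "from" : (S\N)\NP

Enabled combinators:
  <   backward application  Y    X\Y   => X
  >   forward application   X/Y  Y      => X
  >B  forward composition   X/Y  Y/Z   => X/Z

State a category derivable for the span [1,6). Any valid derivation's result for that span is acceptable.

S\N

[0,6] S   <
  [0,1] "cat" : N
  [1,6] S\N   <
    [1,5] NP   <
      [1,3] PP   >
        [1,2] "song" : PP/S
        [2,3] "here" : S
      [3,5] NP\PP   >
        [3,4] "near" : (NP\PP)/NP
        [4,5] "the" : NP
    [5,6] "from" : (S\N)\NP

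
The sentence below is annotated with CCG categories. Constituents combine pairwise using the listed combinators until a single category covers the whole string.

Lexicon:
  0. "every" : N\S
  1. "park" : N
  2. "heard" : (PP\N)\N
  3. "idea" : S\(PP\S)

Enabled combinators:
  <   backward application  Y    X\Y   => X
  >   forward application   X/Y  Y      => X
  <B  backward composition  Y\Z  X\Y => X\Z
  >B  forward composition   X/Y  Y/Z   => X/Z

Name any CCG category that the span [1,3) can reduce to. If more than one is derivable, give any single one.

[0,4] S   <
  [0,3] PP\S   <B
    [0,1] "every" : N\S
    [1,3] PP\N   <
      [1,2] "park" : N
      [2,3] "heard" : (PP\N)\N
  [3,4] "idea" : S\(PP\S)

PP\N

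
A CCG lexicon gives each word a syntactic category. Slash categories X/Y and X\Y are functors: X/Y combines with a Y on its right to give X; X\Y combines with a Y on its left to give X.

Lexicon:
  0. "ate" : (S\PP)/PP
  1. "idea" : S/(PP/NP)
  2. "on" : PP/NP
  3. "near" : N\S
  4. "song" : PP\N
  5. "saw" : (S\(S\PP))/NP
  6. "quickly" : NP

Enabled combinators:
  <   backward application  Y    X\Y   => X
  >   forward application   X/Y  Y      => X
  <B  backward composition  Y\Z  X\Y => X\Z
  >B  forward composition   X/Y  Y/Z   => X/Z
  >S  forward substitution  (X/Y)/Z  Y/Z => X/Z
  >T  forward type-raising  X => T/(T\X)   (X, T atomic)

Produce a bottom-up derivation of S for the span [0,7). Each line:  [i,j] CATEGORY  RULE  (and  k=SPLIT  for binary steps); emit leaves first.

[0,1] (S\PP)/PP  lex  "ate"
[1,2] S/(PP/NP)  lex  "idea"
[2,3] PP/NP  lex  "on"
[1,3] S  >  k=2
[3,4] N\S  lex  "near"
[4,5] PP\N  lex  "song"
[3,5] PP\S  <B  k=4
[1,5] PP  <  k=3
[0,5] S\PP  >  k=1
[5,6] (S\(S\PP))/NP  lex  "saw"
[6,7] NP  lex  "quickly"
[5,7] S\(S\PP)  >  k=6
[0,7] S  <  k=5

[0,7] S   <
  [0,5] S\PP   >
    [0,1] "ate" : (S\PP)/PP
    [1,5] PP   <
      [1,3] S   >
        [1,2] "idea" : S/(PP/NP)
        [2,3] "on" : PP/NP
      [3,5] PP\S   <B
        [3,4] "near" : N\S
        [4,5] "song" : PP\N
  [5,7] S\(S\PP)   >
    [5,6] "saw" : (S\(S\PP))/NP
    [6,7] "quickly" : NP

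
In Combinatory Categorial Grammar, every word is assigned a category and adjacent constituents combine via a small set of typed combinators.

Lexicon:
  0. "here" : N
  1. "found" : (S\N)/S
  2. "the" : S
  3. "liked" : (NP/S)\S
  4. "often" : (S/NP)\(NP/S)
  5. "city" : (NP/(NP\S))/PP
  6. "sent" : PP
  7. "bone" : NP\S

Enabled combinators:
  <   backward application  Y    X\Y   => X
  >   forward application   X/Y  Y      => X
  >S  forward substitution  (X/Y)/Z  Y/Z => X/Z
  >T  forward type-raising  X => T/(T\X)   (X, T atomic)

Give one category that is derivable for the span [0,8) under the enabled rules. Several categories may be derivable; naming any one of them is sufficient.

[0,8] S   <
  [0,1] "here" : N
  [1,8] S\N   >
    [1,2] "found" : (S\N)/S
    [2,8] S   >
      [2,5] S/NP   <
        [2,4] NP/S   <
          [2,3] "the" : S
          [3,4] "liked" : (NP/S)\S
        [4,5] "often" : (S/NP)\(NP/S)
      [5,8] NP   >
        [5,7] NP/(NP\S)   >
          [5,6] "city" : (NP/(NP\S))/PP
          [6,7] "sent" : PP
        [7,8] "bone" : NP\S

S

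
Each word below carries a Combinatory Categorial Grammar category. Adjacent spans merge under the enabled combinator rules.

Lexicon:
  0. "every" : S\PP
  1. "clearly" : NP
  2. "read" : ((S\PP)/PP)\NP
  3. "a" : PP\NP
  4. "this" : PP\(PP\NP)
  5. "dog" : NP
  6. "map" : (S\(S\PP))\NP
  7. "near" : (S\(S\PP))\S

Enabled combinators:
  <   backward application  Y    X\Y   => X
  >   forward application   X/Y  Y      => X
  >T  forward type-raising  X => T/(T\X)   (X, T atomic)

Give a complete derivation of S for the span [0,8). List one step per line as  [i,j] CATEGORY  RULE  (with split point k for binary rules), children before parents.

[0,8] S   <
  [0,1] "every" : S\PP
  [1,8] S\(S\PP)   <
    [1,7] S   <
      [1,5] S\PP   >
        [1,3] (S\PP)/PP   <
          [1,2] "clearly" : NP
          [2,3] "read" : ((S\PP)/PP)\NP
        [3,5] PP   <
          [3,4] "a" : PP\NP
          [4,5] "this" : PP\(PP\NP)
      [5,7] S\(S\PP)   <
        [5,6] "dog" : NP
        [6,7] "map" : (S\(S\PP))\NP
    [7,8] "near" : (S\(S\PP))\S

[0,1] S\PP  lex  "every"
[1,2] NP  lex  "clearly"
[2,3] ((S\PP)/PP)\NP  lex  "read"
[1,3] (S\PP)/PP  <  k=2
[3,4] PP\NP  lex  "a"
[4,5] PP\(PP\NP)  lex  "this"
[3,5] PP  <  k=4
[1,5] S\PP  >  k=3
[5,6] NP  lex  "dog"
[6,7] (S\(S\PP))\NP  lex  "map"
[5,7] S\(S\PP)  <  k=6
[1,7] S  <  k=5
[7,8] (S\(S\PP))\S  lex  "near"
[1,8] S\(S\PP)  <  k=7
[0,8] S  <  k=1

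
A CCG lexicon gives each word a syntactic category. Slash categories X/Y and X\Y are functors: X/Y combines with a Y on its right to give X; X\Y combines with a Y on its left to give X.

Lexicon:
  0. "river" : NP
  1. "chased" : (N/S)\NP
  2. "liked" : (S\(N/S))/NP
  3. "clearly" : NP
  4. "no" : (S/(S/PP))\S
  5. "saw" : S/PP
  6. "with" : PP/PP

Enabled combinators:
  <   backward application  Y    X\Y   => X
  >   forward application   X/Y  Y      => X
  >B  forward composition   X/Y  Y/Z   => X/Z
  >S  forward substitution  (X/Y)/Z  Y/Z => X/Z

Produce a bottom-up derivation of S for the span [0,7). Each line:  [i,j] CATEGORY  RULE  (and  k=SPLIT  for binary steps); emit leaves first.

[0,7] S   >
  [0,5] S/(S/PP)   <
    [0,4] S   <
      [0,2] N/S   <
        [0,1] "river" : NP
        [1,2] "chased" : (N/S)\NP
      [2,4] S\(N/S)   >
        [2,3] "liked" : (S\(N/S))/NP
        [3,4] "clearly" : NP
    [4,5] "no" : (S/(S/PP))\S
  [5,7] S/PP   >B
    [5,6] "saw" : S/PP
    [6,7] "with" : PP/PP

[0,1] NP  lex  "river"
[1,2] (N/S)\NP  lex  "chased"
[0,2] N/S  <  k=1
[2,3] (S\(N/S))/NP  lex  "liked"
[3,4] NP  lex  "clearly"
[2,4] S\(N/S)  >  k=3
[0,4] S  <  k=2
[4,5] (S/(S/PP))\S  lex  "no"
[0,5] S/(S/PP)  <  k=4
[5,6] S/PP  lex  "saw"
[6,7] PP/PP  lex  "with"
[5,7] S/PP  >B  k=6
[0,7] S  >  k=5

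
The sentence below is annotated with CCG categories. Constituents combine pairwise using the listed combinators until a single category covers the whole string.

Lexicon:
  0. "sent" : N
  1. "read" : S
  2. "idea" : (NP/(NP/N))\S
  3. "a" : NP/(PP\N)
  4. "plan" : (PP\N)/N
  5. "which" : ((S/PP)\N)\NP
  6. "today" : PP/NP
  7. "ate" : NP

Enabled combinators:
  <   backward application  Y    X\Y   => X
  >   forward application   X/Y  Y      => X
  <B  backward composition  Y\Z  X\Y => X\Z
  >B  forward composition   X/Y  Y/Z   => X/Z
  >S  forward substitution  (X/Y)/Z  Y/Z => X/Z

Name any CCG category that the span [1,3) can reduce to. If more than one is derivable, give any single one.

NP/(NP/N)

[0,8] S   >
  [0,6] S/PP   <
    [0,1] "sent" : N
    [1,6] (S/PP)\N   <
      [1,5] NP   >
        [1,3] NP/(NP/N)   <
          [1,2] "read" : S
          [2,3] "idea" : (NP/(NP/N))\S
        [3,5] NP/N   >B
          [3,4] "a" : NP/(PP\N)
          [4,5] "plan" : (PP\N)/N
      [5,6] "which" : ((S/PP)\N)\NP
  [6,8] PP   >
    [6,7] "today" : PP/NP
    [7,8] "ate" : NP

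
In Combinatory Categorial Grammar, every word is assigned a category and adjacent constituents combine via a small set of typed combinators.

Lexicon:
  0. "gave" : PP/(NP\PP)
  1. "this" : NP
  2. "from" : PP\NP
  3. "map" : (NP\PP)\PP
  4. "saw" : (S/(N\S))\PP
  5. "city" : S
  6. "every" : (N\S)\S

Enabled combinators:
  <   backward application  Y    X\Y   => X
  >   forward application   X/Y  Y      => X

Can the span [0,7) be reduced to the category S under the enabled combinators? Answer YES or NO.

[0,7] S   >
  [0,5] S/(N\S)   <
    [0,4] PP   >
      [0,1] "gave" : PP/(NP\PP)
      [1,4] NP\PP   <
        [1,3] PP   <
          [1,2] "this" : NP
          [2,3] "from" : PP\NP
        [3,4] "map" : (NP\PP)\PP
    [4,5] "saw" : (S/(N\S))\PP
  [5,7] N\S   <
    [5,6] "city" : S
    [6,7] "every" : (N\S)\S

YES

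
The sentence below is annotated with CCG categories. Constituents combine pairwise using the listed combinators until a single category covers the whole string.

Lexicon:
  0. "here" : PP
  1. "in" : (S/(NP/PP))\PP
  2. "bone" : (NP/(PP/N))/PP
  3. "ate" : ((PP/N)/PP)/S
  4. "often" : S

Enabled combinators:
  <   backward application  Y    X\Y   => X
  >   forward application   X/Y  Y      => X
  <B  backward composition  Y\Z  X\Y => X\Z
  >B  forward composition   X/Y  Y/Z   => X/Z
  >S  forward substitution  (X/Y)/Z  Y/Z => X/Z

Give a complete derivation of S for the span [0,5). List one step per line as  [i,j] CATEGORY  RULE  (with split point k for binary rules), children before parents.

[0,5] S   >
  [0,2] S/(NP/PP)   <
    [0,1] "here" : PP
    [1,2] "in" : (S/(NP/PP))\PP
  [2,5] NP/PP   >S
    [2,3] "bone" : (NP/(PP/N))/PP
    [3,5] (PP/N)/PP   >
      [3,4] "ate" : ((PP/N)/PP)/S
      [4,5] "often" : S

[0,1] PP  lex  "here"
[1,2] (S/(NP/PP))\PP  lex  "in"
[0,2] S/(NP/PP)  <  k=1
[2,3] (NP/(PP/N))/PP  lex  "bone"
[3,4] ((PP/N)/PP)/S  lex  "ate"
[4,5] S  lex  "often"
[3,5] (PP/N)/PP  >  k=4
[2,5] NP/PP  >S  k=3
[0,5] S  >  k=2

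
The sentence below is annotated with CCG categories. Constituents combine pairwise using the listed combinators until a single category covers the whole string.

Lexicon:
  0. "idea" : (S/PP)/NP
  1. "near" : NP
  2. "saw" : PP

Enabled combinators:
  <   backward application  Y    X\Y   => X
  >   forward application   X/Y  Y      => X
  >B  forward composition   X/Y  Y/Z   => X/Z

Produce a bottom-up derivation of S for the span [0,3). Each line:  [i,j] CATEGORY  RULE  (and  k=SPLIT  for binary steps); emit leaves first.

[0,1] (S/PP)/NP  lex  "idea"
[1,2] NP  lex  "near"
[0,2] S/PP  >  k=1
[2,3] PP  lex  "saw"
[0,3] S  >  k=2

[0,3] S   >
  [0,2] S/PP   >
    [0,1] "idea" : (S/PP)/NP
    [1,2] "near" : NP
  [2,3] "saw" : PP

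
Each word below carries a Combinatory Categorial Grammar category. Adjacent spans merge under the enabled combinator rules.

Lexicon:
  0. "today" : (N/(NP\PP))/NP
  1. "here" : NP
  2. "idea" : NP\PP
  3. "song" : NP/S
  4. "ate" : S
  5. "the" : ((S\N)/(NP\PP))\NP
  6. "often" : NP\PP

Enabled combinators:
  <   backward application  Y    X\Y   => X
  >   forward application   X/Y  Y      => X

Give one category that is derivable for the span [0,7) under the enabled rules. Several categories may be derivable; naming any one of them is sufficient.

[0,7] S   <
  [0,3] N   >
    [0,2] N/(NP\PP)   >
      [0,1] "today" : (N/(NP\PP))/NP
      [1,2] "here" : NP
    [2,3] "idea" : NP\PP
  [3,7] S\N   >
    [3,6] (S\N)/(NP\PP)   <
      [3,5] NP   >
        [3,4] "song" : NP/S
        [4,5] "ate" : S
      [5,6] "the" : ((S\N)/(NP\PP))\NP
    [6,7] "often" : NP\PP

S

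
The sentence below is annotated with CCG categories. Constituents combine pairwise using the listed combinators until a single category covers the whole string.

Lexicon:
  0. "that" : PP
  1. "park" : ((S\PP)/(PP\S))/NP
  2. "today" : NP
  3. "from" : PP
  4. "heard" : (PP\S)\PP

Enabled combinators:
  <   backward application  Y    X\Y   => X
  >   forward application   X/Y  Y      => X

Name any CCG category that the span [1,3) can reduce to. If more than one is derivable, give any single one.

(S\PP)/(PP\S)

[0,5] S   <
  [0,1] "that" : PP
  [1,5] S\PP   >
    [1,3] (S\PP)/(PP\S)   >
      [1,2] "park" : ((S\PP)/(PP\S))/NP
      [2,3] "today" : NP
    [3,5] PP\S   <
      [3,4] "from" : PP
      [4,5] "heard" : (PP\S)\PP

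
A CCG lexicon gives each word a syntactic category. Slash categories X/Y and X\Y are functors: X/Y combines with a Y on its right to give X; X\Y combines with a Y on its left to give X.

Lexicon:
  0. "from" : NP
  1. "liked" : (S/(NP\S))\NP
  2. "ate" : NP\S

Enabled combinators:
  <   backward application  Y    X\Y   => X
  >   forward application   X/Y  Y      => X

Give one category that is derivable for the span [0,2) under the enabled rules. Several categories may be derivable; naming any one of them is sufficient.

S/(NP\S)

[0,3] S   >
  [0,2] S/(NP\S)   <
    [0,1] "from" : NP
    [1,2] "liked" : (S/(NP\S))\NP
  [2,3] "ate" : NP\S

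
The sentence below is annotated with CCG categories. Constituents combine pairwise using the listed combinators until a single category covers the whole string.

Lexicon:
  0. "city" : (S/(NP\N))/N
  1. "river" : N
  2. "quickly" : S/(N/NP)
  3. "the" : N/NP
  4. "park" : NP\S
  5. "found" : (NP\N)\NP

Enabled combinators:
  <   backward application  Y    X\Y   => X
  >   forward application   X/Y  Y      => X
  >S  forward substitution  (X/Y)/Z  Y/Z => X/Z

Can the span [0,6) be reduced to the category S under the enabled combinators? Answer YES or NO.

YES

[0,6] S   >
  [0,2] S/(NP\N)   >
    [0,1] "city" : (S/(NP\N))/N
    [1,2] "river" : N
  [2,6] NP\N   <
    [2,5] NP   <
      [2,4] S   >
        [2,3] "quickly" : S/(N/NP)
        [3,4] "the" : N/NP
      [4,5] "park" : NP\S
    [5,6] "found" : (NP\N)\NP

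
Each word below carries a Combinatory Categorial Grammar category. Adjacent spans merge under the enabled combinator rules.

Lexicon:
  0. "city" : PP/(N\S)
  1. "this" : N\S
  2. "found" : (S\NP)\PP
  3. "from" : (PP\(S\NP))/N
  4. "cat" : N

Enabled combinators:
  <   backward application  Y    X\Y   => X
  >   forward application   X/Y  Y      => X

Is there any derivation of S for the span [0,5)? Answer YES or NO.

NO

PP/(N\S) N\S (S\NP)\PP (PP\(S\NP))/N N
CKY chart[0,5] = {PP}; S ∉ chart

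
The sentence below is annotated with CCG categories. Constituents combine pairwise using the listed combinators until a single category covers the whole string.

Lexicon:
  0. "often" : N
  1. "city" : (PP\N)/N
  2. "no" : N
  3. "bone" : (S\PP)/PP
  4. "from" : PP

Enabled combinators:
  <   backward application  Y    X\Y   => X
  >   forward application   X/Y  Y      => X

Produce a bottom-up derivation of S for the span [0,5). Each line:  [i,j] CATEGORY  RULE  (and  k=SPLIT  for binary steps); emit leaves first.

[0,5] S   <
  [0,3] PP   <
    [0,1] "often" : N
    [1,3] PP\N   >
      [1,2] "city" : (PP\N)/N
      [2,3] "no" : N
  [3,5] S\PP   >
    [3,4] "bone" : (S\PP)/PP
    [4,5] "from" : PP

[0,1] N  lex  "often"
[1,2] (PP\N)/N  lex  "city"
[2,3] N  lex  "no"
[1,3] PP\N  >  k=2
[0,3] PP  <  k=1
[3,4] (S\PP)/PP  lex  "bone"
[4,5] PP  lex  "from"
[3,5] S\PP  >  k=4
[0,5] S  <  k=3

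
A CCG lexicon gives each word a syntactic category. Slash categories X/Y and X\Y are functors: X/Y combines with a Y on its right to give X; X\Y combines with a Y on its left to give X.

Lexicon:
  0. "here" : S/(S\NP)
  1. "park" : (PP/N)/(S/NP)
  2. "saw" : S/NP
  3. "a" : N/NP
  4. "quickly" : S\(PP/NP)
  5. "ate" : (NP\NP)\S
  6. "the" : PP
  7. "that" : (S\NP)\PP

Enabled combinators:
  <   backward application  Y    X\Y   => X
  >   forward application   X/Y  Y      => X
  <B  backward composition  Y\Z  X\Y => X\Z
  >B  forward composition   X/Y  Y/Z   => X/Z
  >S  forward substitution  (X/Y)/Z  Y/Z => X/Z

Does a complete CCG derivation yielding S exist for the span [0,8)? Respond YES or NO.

YES

[0,8] S   >
  [0,1] "here" : S/(S\NP)
  [1,8] S\NP   <B
    [1,6] NP\NP   <
      [1,5] S   <
        [1,4] PP/NP   >B
          [1,3] PP/N   >
            [1,2] "park" : (PP/N)/(S/NP)
            [2,3] "saw" : S/NP
          [3,4] "a" : N/NP
        [4,5] "quickly" : S\(PP/NP)
      [5,6] "ate" : (NP\NP)\S
    [6,8] S\NP   <
      [6,7] "the" : PP
      [7,8] "that" : (S\NP)\PP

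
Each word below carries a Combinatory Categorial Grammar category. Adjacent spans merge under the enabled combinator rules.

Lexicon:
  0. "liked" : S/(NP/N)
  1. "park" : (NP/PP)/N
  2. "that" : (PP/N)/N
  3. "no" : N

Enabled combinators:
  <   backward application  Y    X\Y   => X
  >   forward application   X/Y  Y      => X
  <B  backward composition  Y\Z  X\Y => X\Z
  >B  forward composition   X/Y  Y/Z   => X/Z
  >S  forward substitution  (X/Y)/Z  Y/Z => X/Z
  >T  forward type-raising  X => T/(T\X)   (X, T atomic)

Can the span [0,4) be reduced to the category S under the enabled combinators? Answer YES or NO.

[0,4] S   >
  [0,1] "liked" : S/(NP/N)
  [1,4] NP/N   >S
    [1,2] "park" : (NP/PP)/N
    [2,4] PP/N   >
      [2,3] "that" : (PP/N)/N
      [3,4] "no" : N

YES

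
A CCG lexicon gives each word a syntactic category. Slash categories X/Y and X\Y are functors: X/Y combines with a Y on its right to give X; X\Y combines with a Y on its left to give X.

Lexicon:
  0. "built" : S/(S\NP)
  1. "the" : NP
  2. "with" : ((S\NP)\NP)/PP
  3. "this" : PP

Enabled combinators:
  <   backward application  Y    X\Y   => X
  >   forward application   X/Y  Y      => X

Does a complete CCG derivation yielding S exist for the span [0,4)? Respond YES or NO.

[0,4] S   >
  [0,1] "built" : S/(S\NP)
  [1,4] S\NP   <
    [1,2] "the" : NP
    [2,4] (S\NP)\NP   >
      [2,3] "with" : ((S\NP)\NP)/PP
      [3,4] "this" : PP

YES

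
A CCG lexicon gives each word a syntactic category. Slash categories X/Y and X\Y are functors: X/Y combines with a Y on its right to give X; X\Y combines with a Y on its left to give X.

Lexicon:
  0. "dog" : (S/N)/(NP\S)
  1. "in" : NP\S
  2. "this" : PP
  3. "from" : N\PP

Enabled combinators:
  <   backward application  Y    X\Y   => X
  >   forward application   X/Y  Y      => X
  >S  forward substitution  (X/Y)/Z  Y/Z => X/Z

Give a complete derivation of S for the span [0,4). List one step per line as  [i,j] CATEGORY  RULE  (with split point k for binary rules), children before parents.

[0,4] S   >
  [0,2] S/N   >
    [0,1] "dog" : (S/N)/(NP\S)
    [1,2] "in" : NP\S
  [2,4] N   <
    [2,3] "this" : PP
    [3,4] "from" : N\PP

[0,1] (S/N)/(NP\S)  lex  "dog"
[1,2] NP\S  lex  "in"
[0,2] S/N  >  k=1
[2,3] PP  lex  "this"
[3,4] N\PP  lex  "from"
[2,4] N  <  k=3
[0,4] S  >  k=2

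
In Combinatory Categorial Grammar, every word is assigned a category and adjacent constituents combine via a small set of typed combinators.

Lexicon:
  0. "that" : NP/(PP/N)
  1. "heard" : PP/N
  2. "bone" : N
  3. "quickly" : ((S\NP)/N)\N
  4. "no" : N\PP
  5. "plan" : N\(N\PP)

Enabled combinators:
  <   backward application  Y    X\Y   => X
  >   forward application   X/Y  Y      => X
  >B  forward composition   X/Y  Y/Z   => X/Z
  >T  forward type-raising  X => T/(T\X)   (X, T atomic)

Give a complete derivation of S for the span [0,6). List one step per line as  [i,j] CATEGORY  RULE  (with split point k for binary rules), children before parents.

[0,1] NP/(PP/N)  lex  "that"
[1,2] PP/N  lex  "heard"
[0,2] NP  >  k=1
[2,3] N  lex  "bone"
[3,4] ((S\NP)/N)\N  lex  "quickly"
[2,4] (S\NP)/N  <  k=3
[4,5] N\PP  lex  "no"
[5,6] N\(N\PP)  lex  "plan"
[4,6] N  <  k=5
[2,6] S\NP  >  k=4
[0,6] S  <  k=2

[0,6] S   <
  [0,2] NP   >
    [0,1] "that" : NP/(PP/N)
    [1,2] "heard" : PP/N
  [2,6] S\NP   >
    [2,4] (S\NP)/N   <
      [2,3] "bone" : N
      [3,4] "quickly" : ((S\NP)/N)\N
    [4,6] N   <
      [4,5] "no" : N\PP
      [5,6] "plan" : N\(N\PP)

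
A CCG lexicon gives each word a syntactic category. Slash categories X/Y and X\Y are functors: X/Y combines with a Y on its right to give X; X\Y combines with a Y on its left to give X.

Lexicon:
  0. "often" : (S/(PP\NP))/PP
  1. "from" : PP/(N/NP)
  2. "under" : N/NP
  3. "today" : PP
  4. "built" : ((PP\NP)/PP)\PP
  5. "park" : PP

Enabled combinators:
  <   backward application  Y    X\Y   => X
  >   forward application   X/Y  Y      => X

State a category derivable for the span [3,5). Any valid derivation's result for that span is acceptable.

[0,6] S   >
  [0,3] S/(PP\NP)   >
    [0,1] "often" : (S/(PP\NP))/PP
    [1,3] PP   >
      [1,2] "from" : PP/(N/NP)
      [2,3] "under" : N/NP
  [3,6] PP\NP   >
    [3,5] (PP\NP)/PP   <
      [3,4] "today" : PP
      [4,5] "built" : ((PP\NP)/PP)\PP
    [5,6] "park" : PP

(PP\NP)/PP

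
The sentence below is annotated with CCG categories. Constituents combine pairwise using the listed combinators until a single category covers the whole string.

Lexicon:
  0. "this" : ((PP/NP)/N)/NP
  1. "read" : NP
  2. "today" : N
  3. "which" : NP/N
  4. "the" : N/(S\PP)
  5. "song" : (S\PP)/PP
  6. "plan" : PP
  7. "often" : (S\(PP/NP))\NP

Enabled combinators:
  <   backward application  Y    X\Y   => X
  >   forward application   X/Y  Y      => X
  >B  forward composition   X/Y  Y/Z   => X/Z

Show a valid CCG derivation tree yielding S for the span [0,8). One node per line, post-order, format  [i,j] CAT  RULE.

[0,8] S   <
  [0,3] PP/NP   >
    [0,2] (PP/NP)/N   >
      [0,1] "this" : ((PP/NP)/N)/NP
      [1,2] "read" : NP
    [2,3] "today" : N
  [3,8] S\(PP/NP)   <
    [3,7] NP   >
      [3,4] "which" : NP/N
      [4,7] N   >
        [4,6] N/PP   >B
          [4,5] "the" : N/(S\PP)
          [5,6] "song" : (S\PP)/PP
        [6,7] "plan" : PP
    [7,8] "often" : (S\(PP/NP))\NP

[0,1] ((PP/NP)/N)/NP  lex  "this"
[1,2] NP  lex  "read"
[0,2] (PP/NP)/N  >  k=1
[2,3] N  lex  "today"
[0,3] PP/NP  >  k=2
[3,4] NP/N  lex  "which"
[4,5] N/(S\PP)  lex  "the"
[5,6] (S\PP)/PP  lex  "song"
[4,6] N/PP  >B  k=5
[6,7] PP  lex  "plan"
[4,7] N  >  k=6
[3,7] NP  >  k=4
[7,8] (S\(PP/NP))\NP  lex  "often"
[3,8] S\(PP/NP)  <  k=7
[0,8] S  <  k=3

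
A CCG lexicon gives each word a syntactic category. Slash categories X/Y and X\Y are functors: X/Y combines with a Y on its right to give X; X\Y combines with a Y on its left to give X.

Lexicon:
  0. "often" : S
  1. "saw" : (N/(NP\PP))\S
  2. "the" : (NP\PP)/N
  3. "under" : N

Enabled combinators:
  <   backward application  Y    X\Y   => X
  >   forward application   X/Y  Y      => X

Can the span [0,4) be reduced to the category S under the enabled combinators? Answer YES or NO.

NO

S (N/(NP\PP))\S (NP\PP)/N N
CKY chart[0,4] = {N}; S ∉ chart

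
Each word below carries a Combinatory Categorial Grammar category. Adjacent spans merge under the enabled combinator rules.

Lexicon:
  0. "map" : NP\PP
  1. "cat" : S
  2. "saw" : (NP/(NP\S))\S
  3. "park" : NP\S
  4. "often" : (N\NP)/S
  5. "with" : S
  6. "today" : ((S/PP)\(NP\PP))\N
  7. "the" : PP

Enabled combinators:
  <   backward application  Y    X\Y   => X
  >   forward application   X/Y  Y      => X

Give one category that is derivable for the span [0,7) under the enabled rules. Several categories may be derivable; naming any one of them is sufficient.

S/PP

[0,8] S   >
  [0,7] S/PP   <
    [0,1] "map" : NP\PP
    [1,7] (S/PP)\(NP\PP)   <
      [1,6] N   <
        [1,4] NP   >
          [1,3] NP/(NP\S)   <
            [1,2] "cat" : S
            [2,3] "saw" : (NP/(NP\S))\S
          [3,4] "park" : NP\S
        [4,6] N\NP   >
          [4,5] "often" : (N\NP)/S
          [5,6] "with" : S
      [6,7] "today" : ((S/PP)\(NP\PP))\N
  [7,8] "the" : PP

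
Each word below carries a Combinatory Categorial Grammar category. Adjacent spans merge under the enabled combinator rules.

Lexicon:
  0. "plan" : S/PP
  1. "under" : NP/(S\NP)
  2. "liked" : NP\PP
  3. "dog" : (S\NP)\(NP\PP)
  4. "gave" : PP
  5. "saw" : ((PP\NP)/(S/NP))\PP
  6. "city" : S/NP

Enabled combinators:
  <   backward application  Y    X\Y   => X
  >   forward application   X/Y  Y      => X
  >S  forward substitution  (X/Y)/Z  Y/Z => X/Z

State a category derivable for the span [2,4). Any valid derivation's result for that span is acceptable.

S\NP

[0,7] S   >
  [0,1] "plan" : S/PP
  [1,7] PP   <
    [1,4] NP   >
      [1,2] "under" : NP/(S\NP)
      [2,4] S\NP   <
        [2,3] "liked" : NP\PP
        [3,4] "dog" : (S\NP)\(NP\PP)
    [4,7] PP\NP   >
      [4,6] (PP\NP)/(S/NP)   <
        [4,5] "gave" : PP
        [5,6] "saw" : ((PP\NP)/(S/NP))\PP
      [6,7] "city" : S/NP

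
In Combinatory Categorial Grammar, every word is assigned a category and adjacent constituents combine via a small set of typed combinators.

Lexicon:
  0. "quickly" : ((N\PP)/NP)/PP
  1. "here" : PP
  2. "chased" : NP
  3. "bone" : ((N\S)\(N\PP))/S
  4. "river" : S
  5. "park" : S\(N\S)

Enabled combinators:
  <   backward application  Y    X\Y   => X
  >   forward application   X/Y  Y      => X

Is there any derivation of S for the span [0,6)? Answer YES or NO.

[0,6] S   <
  [0,5] N\S   <
    [0,3] N\PP   >
      [0,2] (N\PP)/NP   >
        [0,1] "quickly" : ((N\PP)/NP)/PP
        [1,2] "here" : PP
      [2,3] "chased" : NP
    [3,5] (N\S)\(N\PP)   >
      [3,4] "bone" : ((N\S)\(N\PP))/S
      [4,5] "river" : S
  [5,6] "park" : S\(N\S)

YES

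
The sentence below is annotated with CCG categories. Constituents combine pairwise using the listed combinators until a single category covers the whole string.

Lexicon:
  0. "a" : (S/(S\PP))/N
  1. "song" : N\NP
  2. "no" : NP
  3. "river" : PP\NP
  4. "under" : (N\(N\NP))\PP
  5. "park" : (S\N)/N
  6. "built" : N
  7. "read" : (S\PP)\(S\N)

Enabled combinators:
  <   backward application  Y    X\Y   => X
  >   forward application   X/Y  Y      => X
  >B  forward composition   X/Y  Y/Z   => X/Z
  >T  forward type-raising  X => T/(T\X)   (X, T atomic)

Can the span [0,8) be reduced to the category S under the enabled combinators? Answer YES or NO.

YES

[0,8] S   >
  [0,5] S/(S\PP)   >
    [0,1] "a" : (S/(S\PP))/N
    [1,5] N   <
      [1,2] "song" : N\NP
      [2,5] N\(N\NP)   <
        [2,4] PP   <
          [2,3] "no" : NP
          [3,4] "river" : PP\NP
        [4,5] "under" : (N\(N\NP))\PP
  [5,8] S\PP   <
    [5,7] S\N   >
      [5,6] "park" : (S\N)/N
      [6,7] "built" : N
    [7,8] "read" : (S\PP)\(S\N)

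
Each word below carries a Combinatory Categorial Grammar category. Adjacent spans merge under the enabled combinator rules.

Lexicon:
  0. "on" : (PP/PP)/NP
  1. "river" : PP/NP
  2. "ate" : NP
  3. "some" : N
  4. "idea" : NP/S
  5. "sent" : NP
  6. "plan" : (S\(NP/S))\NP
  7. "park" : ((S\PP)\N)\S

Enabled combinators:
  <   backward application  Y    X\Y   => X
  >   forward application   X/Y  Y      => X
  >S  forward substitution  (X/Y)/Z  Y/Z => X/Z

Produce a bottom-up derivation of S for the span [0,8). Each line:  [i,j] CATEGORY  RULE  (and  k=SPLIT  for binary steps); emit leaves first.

[0,1] (PP/PP)/NP  lex  "on"
[1,2] PP/NP  lex  "river"
[0,2] PP/NP  >S  k=1
[2,3] NP  lex  "ate"
[0,3] PP  >  k=2
[3,4] N  lex  "some"
[4,5] NP/S  lex  "idea"
[5,6] NP  lex  "sent"
[6,7] (S\(NP/S))\NP  lex  "plan"
[5,7] S\(NP/S)  <  k=6
[4,7] S  <  k=5
[7,8] ((S\PP)\N)\S  lex  "park"
[4,8] (S\PP)\N  <  k=7
[3,8] S\PP  <  k=4
[0,8] S  <  k=3

[0,8] S   <
  [0,3] PP   >
    [0,2] PP/NP   >S
      [0,1] "on" : (PP/PP)/NP
      [1,2] "river" : PP/NP
    [2,3] "ate" : NP
  [3,8] S\PP   <
    [3,4] "some" : N
    [4,8] (S\PP)\N   <
      [4,7] S   <
        [4,5] "idea" : NP/S
        [5,7] S\(NP/S)   <
          [5,6] "sent" : NP
          [6,7] "plan" : (S\(NP/S))\NP
      [7,8] "park" : ((S\PP)\N)\S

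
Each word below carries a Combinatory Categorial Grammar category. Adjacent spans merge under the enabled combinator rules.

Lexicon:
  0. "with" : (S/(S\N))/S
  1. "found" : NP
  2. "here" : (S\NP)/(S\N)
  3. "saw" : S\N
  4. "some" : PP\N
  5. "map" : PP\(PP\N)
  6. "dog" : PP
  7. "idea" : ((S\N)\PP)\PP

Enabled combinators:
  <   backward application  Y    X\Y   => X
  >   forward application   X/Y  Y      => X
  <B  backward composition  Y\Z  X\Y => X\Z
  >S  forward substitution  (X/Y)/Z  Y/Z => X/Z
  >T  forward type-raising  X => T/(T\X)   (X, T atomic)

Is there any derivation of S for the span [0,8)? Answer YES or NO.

[0,8] S   >
  [0,4] S/(S\N)   >
    [0,1] "with" : (S/(S\N))/S
    [1,4] S   >
      [1,2] S/(S\NP)   >T
        [1,2] "found" : NP
      [2,4] S\NP   >
        [2,3] "here" : (S\NP)/(S\N)
        [3,4] "saw" : S\N
  [4,8] S\N   <
    [4,6] PP   <
      [4,5] "some" : PP\N
      [5,6] "map" : PP\(PP\N)
    [6,8] (S\N)\PP   <
      [6,7] "dog" : PP
      [7,8] "idea" : ((S\N)\PP)\PP

YES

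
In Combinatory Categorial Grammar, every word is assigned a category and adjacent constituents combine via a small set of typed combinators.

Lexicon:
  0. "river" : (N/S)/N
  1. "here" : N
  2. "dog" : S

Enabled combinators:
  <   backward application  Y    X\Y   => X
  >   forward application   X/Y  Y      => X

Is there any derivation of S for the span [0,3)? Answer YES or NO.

(N/S)/N N S
CKY chart[0,3] = {N}; S ∉ chart

NO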